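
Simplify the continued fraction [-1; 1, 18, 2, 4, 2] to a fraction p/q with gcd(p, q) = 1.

-20/389

Work from the innermost term outward:
Start with 2.
4 + 1/(2/1) = 4 + 1/2 = 9/2
2 + 1/(9/2) = 2 + 2/9 = 20/9
18 + 1/(20/9) = 18 + 9/20 = 369/20
1 + 1/(369/20) = 1 + 20/369 = 389/369
-1 + 1/(389/369) = -1 + 369/389 = -20/389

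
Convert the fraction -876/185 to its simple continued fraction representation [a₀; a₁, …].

Run the Euclidean algorithm, recording each quotient:
-876 ÷ 185 → quotient -5, remainder 49
185 ÷ 49 → quotient 3, remainder 38
49 ÷ 38 → quotient 1, remainder 11
38 ÷ 11 → quotient 3, remainder 5
11 ÷ 5 → quotient 2, remainder 1
5 ÷ 1 → quotient 5, remainder 0

[-5; 3, 1, 3, 2, 5]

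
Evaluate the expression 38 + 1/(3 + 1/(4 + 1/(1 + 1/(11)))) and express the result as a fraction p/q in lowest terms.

a_0 = 38: 38/1
a_1 = 3: 115/3
a_2 = 4: 498/13
a_3 = 1: 613/16
a_4 = 11: 7241/189

7241/189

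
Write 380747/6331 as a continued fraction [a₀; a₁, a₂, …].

Run the Euclidean algorithm, recording each quotient:
⌊380747/6331⌋ = 60, remainder 887
⌊6331/887⌋ = 7, remainder 122
⌊887/122⌋ = 7, remainder 33
⌊122/33⌋ = 3, remainder 23
⌊33/23⌋ = 1, remainder 10
⌊23/10⌋ = 2, remainder 3
⌊10/3⌋ = 3, remainder 1
⌊3/1⌋ = 3, remainder 0

[60; 7, 7, 3, 1, 2, 3, 3]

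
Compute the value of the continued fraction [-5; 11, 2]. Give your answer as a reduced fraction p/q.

Starting at the tail and folding back:
Start with 2.
11 + 1/(2/1) = 11 + 1/2 = 23/2
-5 + 1/(23/2) = -5 + 2/23 = -113/23

-113/23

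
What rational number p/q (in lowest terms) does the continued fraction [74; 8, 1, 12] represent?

a_0 = 74: 74/1
a_1 = 8: 593/8
a_2 = 1: 667/9
a_3 = 12: 8597/116

8597/116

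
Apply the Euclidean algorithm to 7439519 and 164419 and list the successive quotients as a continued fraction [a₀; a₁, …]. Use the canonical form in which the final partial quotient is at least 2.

[45; 4, 23, 15, 3, 38]

⌊7439519/164419⌋ = 45, remainder 40664
⌊164419/40664⌋ = 4, remainder 1763
⌊40664/1763⌋ = 23, remainder 115
⌊1763/115⌋ = 15, remainder 38
⌊115/38⌋ = 3, remainder 1
⌊38/1⌋ = 38, remainder 0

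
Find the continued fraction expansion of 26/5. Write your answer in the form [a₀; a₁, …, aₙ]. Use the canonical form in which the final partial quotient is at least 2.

Run the Euclidean algorithm, recording each quotient:
⌊26/5⌋ = 5, remainder 1
⌊5/1⌋ = 5, remainder 0

[5; 5]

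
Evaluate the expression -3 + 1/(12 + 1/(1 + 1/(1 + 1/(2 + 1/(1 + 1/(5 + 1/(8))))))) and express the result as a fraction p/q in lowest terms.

Compute successive convergents:
a_0 = -3: -3/1
a_1 = 12: -35/12
a_2 = 1: -38/13
a_3 = 1: -73/25
a_4 = 2: -184/63
a_5 = 1: -257/88
a_6 = 5: -1469/503
a_7 = 8: -12009/4112

-12009/4112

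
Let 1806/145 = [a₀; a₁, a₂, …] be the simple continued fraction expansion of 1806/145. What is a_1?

1806 ÷ 145 → quotient 12, remainder 66
145 ÷ 66 → quotient 2, remainder 13

2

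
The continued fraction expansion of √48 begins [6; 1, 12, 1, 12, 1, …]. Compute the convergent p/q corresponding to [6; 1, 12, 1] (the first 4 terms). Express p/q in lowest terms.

Start with 1.
12 + 1/(1/1) = 12 + 1/1 = 13/1
1 + 1/(13/1) = 1 + 1/13 = 14/13
6 + 1/(14/13) = 6 + 13/14 = 97/14

97/14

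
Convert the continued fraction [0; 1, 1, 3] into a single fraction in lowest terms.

a_0 = 0: 0/1
a_1 = 1: 1/1
a_2 = 1: 1/2
a_3 = 3: 4/7

4/7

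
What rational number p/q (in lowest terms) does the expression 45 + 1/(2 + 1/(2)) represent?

Work from the innermost term outward:
Start with 2.
2 + 1/(2/1) = 2 + 1/2 = 5/2
45 + 1/(5/2) = 45 + 2/5 = 227/5

227/5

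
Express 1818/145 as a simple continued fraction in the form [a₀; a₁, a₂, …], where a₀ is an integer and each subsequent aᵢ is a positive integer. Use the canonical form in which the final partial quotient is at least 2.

Repeatedly divide and take the remainder:
⌊1818/145⌋ = 12, remainder 78
⌊145/78⌋ = 1, remainder 67
⌊78/67⌋ = 1, remainder 11
⌊67/11⌋ = 6, remainder 1
⌊11/1⌋ = 11, remainder 0

[12; 1, 1, 6, 11]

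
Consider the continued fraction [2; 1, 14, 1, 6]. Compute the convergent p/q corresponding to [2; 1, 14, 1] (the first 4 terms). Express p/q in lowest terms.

47/16

Build up convergents one term at a time:
a_0 = 2: 2/1
a_1 = 1: 3/1
a_2 = 14: 44/15
a_3 = 1: 47/16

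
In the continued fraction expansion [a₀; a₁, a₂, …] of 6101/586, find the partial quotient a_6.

1

6101 ÷ 586 → quotient 10, remainder 241
586 ÷ 241 → quotient 2, remainder 104
241 ÷ 104 → quotient 2, remainder 33
104 ÷ 33 → quotient 3, remainder 5
33 ÷ 5 → quotient 6, remainder 3
5 ÷ 3 → quotient 1, remainder 2
3 ÷ 2 → quotient 1, remainder 1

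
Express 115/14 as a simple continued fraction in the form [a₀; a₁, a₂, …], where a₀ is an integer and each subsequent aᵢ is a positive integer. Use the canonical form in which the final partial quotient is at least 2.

Apply division with remainder until the remainder is 0:
⌊115/14⌋ = 8, remainder 3
⌊14/3⌋ = 4, remainder 2
⌊3/2⌋ = 1, remainder 1
⌊2/1⌋ = 2, remainder 0

[8; 4, 1, 2]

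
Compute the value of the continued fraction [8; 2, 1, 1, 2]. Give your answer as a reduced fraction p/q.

109/13

Use the convergent recurrence hₖ = aₖ·hₖ₋₁ + hₖ₋₂ (and likewise for the denominators kₖ):
a_0 = 8: 8/1
a_1 = 2: 17/2
a_2 = 1: 25/3
a_3 = 1: 42/5
a_4 = 2: 109/13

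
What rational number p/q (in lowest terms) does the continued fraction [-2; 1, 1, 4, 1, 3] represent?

-61/42

Start with 3.
1 + 1/(3/1) = 1 + 1/3 = 4/3
4 + 1/(4/3) = 4 + 3/4 = 19/4
1 + 1/(19/4) = 1 + 4/19 = 23/19
1 + 1/(23/19) = 1 + 19/23 = 42/23
-2 + 1/(42/23) = -2 + 23/42 = -61/42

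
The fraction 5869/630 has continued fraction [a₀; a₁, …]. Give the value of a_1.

Run the Euclidean algorithm, recording each quotient:
5869 ÷ 630 → quotient 9, remainder 199
630 ÷ 199 → quotient 3, remainder 33

3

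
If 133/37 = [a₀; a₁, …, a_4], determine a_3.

2

Repeatedly divide and take the remainder:
133 = 3·37 + 22, so a_0 = 3
37 = 1·22 + 15, so a_1 = 1
22 = 1·15 + 7, so a_2 = 1
15 = 2·7 + 1, so a_3 = 2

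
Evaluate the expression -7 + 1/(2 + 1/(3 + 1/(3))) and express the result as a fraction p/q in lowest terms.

a_0 = -7: -7/1
a_1 = 2: -13/2
a_2 = 3: -46/7
a_3 = 3: -151/23

-151/23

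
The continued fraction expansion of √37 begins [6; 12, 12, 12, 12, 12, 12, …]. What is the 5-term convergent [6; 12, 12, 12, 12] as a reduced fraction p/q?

Start with 12.
12 + 1/(12/1) = 12 + 1/12 = 145/12
12 + 1/(145/12) = 12 + 12/145 = 1752/145
12 + 1/(1752/145) = 12 + 145/1752 = 21169/1752
6 + 1/(21169/1752) = 6 + 1752/21169 = 128766/21169

128766/21169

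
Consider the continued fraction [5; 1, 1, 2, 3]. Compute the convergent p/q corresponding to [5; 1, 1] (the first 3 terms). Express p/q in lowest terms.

11/2

a_0 = 5: 5/1
a_1 = 1: 6/1
a_2 = 1: 11/2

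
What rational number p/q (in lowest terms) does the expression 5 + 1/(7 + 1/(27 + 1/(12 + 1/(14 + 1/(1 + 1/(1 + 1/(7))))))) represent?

2578335/501416

Collapse the nested fraction from the inside out:
Start with 7.
1 + 1/(7/1) = 1 + 1/7 = 8/7
1 + 1/(8/7) = 1 + 7/8 = 15/8
14 + 1/(15/8) = 14 + 8/15 = 218/15
12 + 1/(218/15) = 12 + 15/218 = 2631/218
27 + 1/(2631/218) = 27 + 218/2631 = 71255/2631
7 + 1/(71255/2631) = 7 + 2631/71255 = 501416/71255
5 + 1/(501416/71255) = 5 + 71255/501416 = 2578335/501416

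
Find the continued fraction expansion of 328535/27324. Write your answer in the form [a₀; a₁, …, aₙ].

328535 ÷ 27324 → quotient 12, remainder 647
27324 ÷ 647 → quotient 42, remainder 150
647 ÷ 150 → quotient 4, remainder 47
150 ÷ 47 → quotient 3, remainder 9
47 ÷ 9 → quotient 5, remainder 2
9 ÷ 2 → quotient 4, remainder 1
2 ÷ 1 → quotient 2, remainder 0

[12; 42, 4, 3, 5, 4, 2]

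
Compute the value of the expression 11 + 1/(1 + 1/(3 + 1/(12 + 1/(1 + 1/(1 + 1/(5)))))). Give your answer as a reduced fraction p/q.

6618/563

a_0 = 11: 11/1
a_1 = 1: 12/1
a_2 = 3: 47/4
a_3 = 12: 576/49
a_4 = 1: 623/53
a_5 = 1: 1199/102
a_6 = 5: 6618/563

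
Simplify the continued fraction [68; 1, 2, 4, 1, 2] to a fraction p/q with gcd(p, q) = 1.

Start with 2.
1 + 1/(2/1) = 1 + 1/2 = 3/2
4 + 1/(3/2) = 4 + 2/3 = 14/3
2 + 1/(14/3) = 2 + 3/14 = 31/14
1 + 1/(31/14) = 1 + 14/31 = 45/31
68 + 1/(45/31) = 68 + 31/45 = 3091/45

3091/45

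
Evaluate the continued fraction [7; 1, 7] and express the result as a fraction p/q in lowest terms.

63/8

Use the convergent recurrence hₖ = aₖ·hₖ₋₁ + hₖ₋₂ (and likewise for the denominators kₖ):
a_0 = 7: 7/1
a_1 = 1: 8/1
a_2 = 7: 63/8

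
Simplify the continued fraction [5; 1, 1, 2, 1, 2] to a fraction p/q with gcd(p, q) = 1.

106/19

Start with 2.
1 + 1/(2/1) = 1 + 1/2 = 3/2
2 + 1/(3/2) = 2 + 2/3 = 8/3
1 + 1/(8/3) = 1 + 3/8 = 11/8
1 + 1/(11/8) = 1 + 8/11 = 19/11
5 + 1/(19/11) = 5 + 11/19 = 106/19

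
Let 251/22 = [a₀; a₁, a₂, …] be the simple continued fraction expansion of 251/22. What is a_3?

4

Apply division with remainder until the remainder is 0:
⌊251/22⌋ = 11, remainder 9
⌊22/9⌋ = 2, remainder 4
⌊9/4⌋ = 2, remainder 1
⌊4/1⌋ = 4, remainder 0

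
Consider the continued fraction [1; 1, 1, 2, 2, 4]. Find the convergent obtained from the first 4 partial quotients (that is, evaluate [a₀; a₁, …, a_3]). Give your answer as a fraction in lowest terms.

a_0 = 1: 1/1
a_1 = 1: 2/1
a_2 = 1: 3/2
a_3 = 2: 8/5

8/5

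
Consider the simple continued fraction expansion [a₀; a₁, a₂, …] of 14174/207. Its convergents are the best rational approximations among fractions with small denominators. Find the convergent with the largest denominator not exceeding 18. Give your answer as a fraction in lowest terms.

a_0 = 68: 68/1  (≤ bound)
a_1 = 2: 137/2  (≤ bound)
a_2 = 8: 1164/17  (≤ bound)
a_3 = 1: 1301/19  (> 18, stop)

1164/17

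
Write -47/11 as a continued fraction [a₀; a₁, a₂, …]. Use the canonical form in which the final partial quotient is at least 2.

[-5; 1, 2, 1, 2]

-47 ÷ 11 → quotient -5, remainder 8
11 ÷ 8 → quotient 1, remainder 3
8 ÷ 3 → quotient 2, remainder 2
3 ÷ 2 → quotient 1, remainder 1
2 ÷ 1 → quotient 2, remainder 0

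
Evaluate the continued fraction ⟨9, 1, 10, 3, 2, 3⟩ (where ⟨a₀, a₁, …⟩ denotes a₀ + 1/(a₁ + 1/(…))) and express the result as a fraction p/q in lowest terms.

Start with 3.
2 + 1/(3/1) = 2 + 1/3 = 7/3
3 + 1/(7/3) = 3 + 3/7 = 24/7
10 + 1/(24/7) = 10 + 7/24 = 247/24
1 + 1/(247/24) = 1 + 24/247 = 271/247
9 + 1/(271/247) = 9 + 247/271 = 2686/271

2686/271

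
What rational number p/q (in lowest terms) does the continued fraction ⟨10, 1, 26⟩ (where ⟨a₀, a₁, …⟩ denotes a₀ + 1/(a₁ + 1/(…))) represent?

Start with 26.
1 + 1/(26/1) = 1 + 1/26 = 27/26
10 + 1/(27/26) = 10 + 26/27 = 296/27

296/27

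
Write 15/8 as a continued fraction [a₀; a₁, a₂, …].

[1; 1, 7]

Repeatedly divide and take the remainder:
15 = 1·8 + 7, so a_0 = 1
8 = 1·7 + 1, so a_1 = 1
7 = 7·1 + 0, so a_2 = 7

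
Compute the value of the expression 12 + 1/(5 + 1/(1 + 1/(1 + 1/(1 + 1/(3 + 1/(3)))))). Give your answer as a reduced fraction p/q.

2472/203

Build up convergents one term at a time:
a_0 = 12: 12/1
a_1 = 5: 61/5
a_2 = 1: 73/6
a_3 = 1: 134/11
a_4 = 1: 207/17
a_5 = 3: 755/62
a_6 = 3: 2472/203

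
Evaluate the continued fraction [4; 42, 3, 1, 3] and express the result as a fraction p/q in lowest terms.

Build up convergents one term at a time:
a_0 = 4: 4/1
a_1 = 42: 169/42
a_2 = 3: 511/127
a_3 = 1: 680/169
a_4 = 3: 2551/634

2551/634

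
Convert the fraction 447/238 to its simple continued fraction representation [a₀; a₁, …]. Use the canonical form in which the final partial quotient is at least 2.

Apply division with remainder until the remainder is 0:
447 ÷ 238 → quotient 1, remainder 209
238 ÷ 209 → quotient 1, remainder 29
209 ÷ 29 → quotient 7, remainder 6
29 ÷ 6 → quotient 4, remainder 5
6 ÷ 5 → quotient 1, remainder 1
5 ÷ 1 → quotient 5, remainder 0

[1; 1, 7, 4, 1, 5]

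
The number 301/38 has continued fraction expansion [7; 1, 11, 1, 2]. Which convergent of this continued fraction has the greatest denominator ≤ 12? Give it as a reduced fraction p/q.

95/12

a_0 = 7: 7/1  (≤ bound)
a_1 = 1: 8/1  (≤ bound)
a_2 = 11: 95/12  (≤ bound)
a_3 = 1: 103/13  (> 12, stop)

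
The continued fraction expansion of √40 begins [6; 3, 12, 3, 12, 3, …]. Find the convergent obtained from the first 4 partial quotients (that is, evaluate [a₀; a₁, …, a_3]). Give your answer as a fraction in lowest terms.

Starting at the tail and folding back:
Start with 3.
12 + 1/(3/1) = 12 + 1/3 = 37/3
3 + 1/(37/3) = 3 + 3/37 = 114/37
6 + 1/(114/37) = 6 + 37/114 = 721/114

721/114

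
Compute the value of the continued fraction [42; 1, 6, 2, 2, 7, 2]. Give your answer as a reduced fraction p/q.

Start with 2.
7 + 1/(2/1) = 7 + 1/2 = 15/2
2 + 1/(15/2) = 2 + 2/15 = 32/15
2 + 1/(32/15) = 2 + 15/32 = 79/32
6 + 1/(79/32) = 6 + 32/79 = 506/79
1 + 1/(506/79) = 1 + 79/506 = 585/506
42 + 1/(585/506) = 42 + 506/585 = 25076/585

25076/585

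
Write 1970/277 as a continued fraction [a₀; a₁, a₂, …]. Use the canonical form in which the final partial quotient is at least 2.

1970 ÷ 277 → quotient 7, remainder 31
277 ÷ 31 → quotient 8, remainder 29
31 ÷ 29 → quotient 1, remainder 2
29 ÷ 2 → quotient 14, remainder 1
2 ÷ 1 → quotient 2, remainder 0

[7; 8, 1, 14, 2]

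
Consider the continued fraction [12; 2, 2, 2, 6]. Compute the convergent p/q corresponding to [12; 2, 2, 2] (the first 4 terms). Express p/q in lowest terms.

149/12

a_0 = 12: 12/1
a_1 = 2: 25/2
a_2 = 2: 62/5
a_3 = 2: 149/12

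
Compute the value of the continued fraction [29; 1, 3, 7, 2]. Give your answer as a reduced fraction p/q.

1845/62

a_0 = 29: 29/1
a_1 = 1: 30/1
a_2 = 3: 119/4
a_3 = 7: 863/29
a_4 = 2: 1845/62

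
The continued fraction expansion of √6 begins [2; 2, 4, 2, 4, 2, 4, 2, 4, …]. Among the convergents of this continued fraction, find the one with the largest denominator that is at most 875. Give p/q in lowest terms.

a_0 = 2: 2/1  (≤ bound)
a_1 = 2: 5/2  (≤ bound)
a_2 = 4: 22/9  (≤ bound)
a_3 = 2: 49/20  (≤ bound)
a_4 = 4: 218/89  (≤ bound)
a_5 = 2: 485/198  (≤ bound)
a_6 = 4: 2158/881  (> 875, stop)

485/198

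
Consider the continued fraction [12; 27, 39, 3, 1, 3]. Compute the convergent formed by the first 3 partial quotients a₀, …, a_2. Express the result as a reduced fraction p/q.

Start with 39.
27 + 1/(39/1) = 27 + 1/39 = 1054/39
12 + 1/(1054/39) = 12 + 39/1054 = 12687/1054

12687/1054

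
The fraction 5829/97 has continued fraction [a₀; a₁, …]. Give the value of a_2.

⌊5829/97⌋ = 60, remainder 9
⌊97/9⌋ = 10, remainder 7
⌊9/7⌋ = 1, remainder 2

1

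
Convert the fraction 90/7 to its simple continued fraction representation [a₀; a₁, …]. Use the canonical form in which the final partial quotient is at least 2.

[12; 1, 6]

90 = 12·7 + 6, so a_0 = 12
7 = 1·6 + 1, so a_1 = 1
6 = 6·1 + 0, so a_2 = 6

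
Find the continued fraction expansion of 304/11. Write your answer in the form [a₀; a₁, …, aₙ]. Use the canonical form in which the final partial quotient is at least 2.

Repeatedly divide and take the remainder:
304 ÷ 11 → quotient 27, remainder 7
11 ÷ 7 → quotient 1, remainder 4
7 ÷ 4 → quotient 1, remainder 3
4 ÷ 3 → quotient 1, remainder 1
3 ÷ 1 → quotient 3, remainder 0

[27; 1, 1, 1, 3]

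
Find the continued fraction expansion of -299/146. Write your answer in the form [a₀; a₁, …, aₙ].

Repeatedly divide and take the remainder:
-299 ÷ 146 → quotient -3, remainder 139
146 ÷ 139 → quotient 1, remainder 7
139 ÷ 7 → quotient 19, remainder 6
7 ÷ 6 → quotient 1, remainder 1
6 ÷ 1 → quotient 6, remainder 0

[-3; 1, 19, 1, 6]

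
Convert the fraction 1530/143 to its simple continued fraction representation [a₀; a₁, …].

[10; 1, 2, 3, 14]

⌊1530/143⌋ = 10, remainder 100
⌊143/100⌋ = 1, remainder 43
⌊100/43⌋ = 2, remainder 14
⌊43/14⌋ = 3, remainder 1
⌊14/1⌋ = 14, remainder 0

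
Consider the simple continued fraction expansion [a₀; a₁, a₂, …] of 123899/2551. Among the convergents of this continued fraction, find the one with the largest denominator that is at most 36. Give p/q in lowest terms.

a_0 = 48: 48/1  (≤ bound)
a_1 = 1: 49/1  (≤ bound)
a_2 = 1: 97/2  (≤ bound)
a_3 = 3: 340/7  (≤ bound)
a_4 = 7: 2477/51  (> 36, stop)

340/7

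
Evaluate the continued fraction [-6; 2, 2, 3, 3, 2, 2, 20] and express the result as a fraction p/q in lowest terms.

-35821/6409

Starting at the tail and folding back:
Start with 20.
2 + 1/(20/1) = 2 + 1/20 = 41/20
2 + 1/(41/20) = 2 + 20/41 = 102/41
3 + 1/(102/41) = 3 + 41/102 = 347/102
3 + 1/(347/102) = 3 + 102/347 = 1143/347
2 + 1/(1143/347) = 2 + 347/1143 = 2633/1143
2 + 1/(2633/1143) = 2 + 1143/2633 = 6409/2633
-6 + 1/(6409/2633) = -6 + 2633/6409 = -35821/6409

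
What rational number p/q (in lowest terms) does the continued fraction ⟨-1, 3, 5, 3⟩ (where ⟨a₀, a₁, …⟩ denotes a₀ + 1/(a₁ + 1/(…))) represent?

a_0 = -1: -1/1
a_1 = 3: -2/3
a_2 = 5: -11/16
a_3 = 3: -35/51

-35/51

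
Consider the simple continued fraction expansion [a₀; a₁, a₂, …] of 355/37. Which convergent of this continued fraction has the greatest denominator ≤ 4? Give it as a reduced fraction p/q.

19/2

List convergents until the denominator exceeds the bound:
a_0 = 9: 9/1  (≤ bound)
a_1 = 1: 10/1  (≤ bound)
a_2 = 1: 19/2  (≤ bound)
a_3 = 2: 48/5  (> 4, stop)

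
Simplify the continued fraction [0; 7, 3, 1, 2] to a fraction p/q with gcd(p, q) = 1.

Collapse the nested fraction from the inside out:
Start with 2.
1 + 1/(2/1) = 1 + 1/2 = 3/2
3 + 1/(3/2) = 3 + 2/3 = 11/3
7 + 1/(11/3) = 7 + 3/11 = 80/11
0 + 1/(80/11) = 0 + 11/80 = 11/80

11/80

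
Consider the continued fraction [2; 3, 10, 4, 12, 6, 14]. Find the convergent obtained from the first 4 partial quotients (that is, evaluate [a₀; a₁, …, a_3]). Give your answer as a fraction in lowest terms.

295/127

Work from the innermost term outward:
Start with 4.
10 + 1/(4/1) = 10 + 1/4 = 41/4
3 + 1/(41/4) = 3 + 4/41 = 127/41
2 + 1/(127/41) = 2 + 41/127 = 295/127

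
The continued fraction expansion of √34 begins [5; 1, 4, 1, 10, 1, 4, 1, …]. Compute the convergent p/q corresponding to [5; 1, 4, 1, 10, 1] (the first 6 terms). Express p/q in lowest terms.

414/71

Build up convergents one term at a time:
a_0 = 5: 5/1
a_1 = 1: 6/1
a_2 = 4: 29/5
a_3 = 1: 35/6
a_4 = 10: 379/65
a_5 = 1: 414/71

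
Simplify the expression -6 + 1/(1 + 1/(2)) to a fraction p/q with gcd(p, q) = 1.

-16/3

Use the convergent recurrence hₖ = aₖ·hₖ₋₁ + hₖ₋₂ (and likewise for the denominators kₖ):
a_0 = -6: -6/1
a_1 = 1: -5/1
a_2 = 2: -16/3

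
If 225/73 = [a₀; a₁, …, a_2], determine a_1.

225 ÷ 73 → quotient 3, remainder 6
73 ÷ 6 → quotient 12, remainder 1

12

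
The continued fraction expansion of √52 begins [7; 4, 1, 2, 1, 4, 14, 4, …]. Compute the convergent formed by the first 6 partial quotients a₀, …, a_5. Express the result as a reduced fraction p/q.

Start with 4.
1 + 1/(4/1) = 1 + 1/4 = 5/4
2 + 1/(5/4) = 2 + 4/5 = 14/5
1 + 1/(14/5) = 1 + 5/14 = 19/14
4 + 1/(19/14) = 4 + 14/19 = 90/19
7 + 1/(90/19) = 7 + 19/90 = 649/90

649/90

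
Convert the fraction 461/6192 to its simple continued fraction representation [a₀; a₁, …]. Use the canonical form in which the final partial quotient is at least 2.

[0; 13, 2, 3, 6, 3, 3]

⌊461/6192⌋ = 0, remainder 461
⌊6192/461⌋ = 13, remainder 199
⌊461/199⌋ = 2, remainder 63
⌊199/63⌋ = 3, remainder 10
⌊63/10⌋ = 6, remainder 3
⌊10/3⌋ = 3, remainder 1
⌊3/1⌋ = 3, remainder 0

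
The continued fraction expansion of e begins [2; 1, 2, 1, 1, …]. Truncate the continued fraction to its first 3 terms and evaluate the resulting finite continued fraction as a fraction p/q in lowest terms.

Start with 2.
1 + 1/(2/1) = 1 + 1/2 = 3/2
2 + 1/(3/2) = 2 + 2/3 = 8/3

8/3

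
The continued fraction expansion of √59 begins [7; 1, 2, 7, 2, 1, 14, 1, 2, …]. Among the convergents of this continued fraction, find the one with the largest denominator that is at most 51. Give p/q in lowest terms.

361/47

a_0 = 7: 7/1  (≤ bound)
a_1 = 1: 8/1  (≤ bound)
a_2 = 2: 23/3  (≤ bound)
a_3 = 7: 169/22  (≤ bound)
a_4 = 2: 361/47  (≤ bound)
a_5 = 1: 530/69  (> 51, stop)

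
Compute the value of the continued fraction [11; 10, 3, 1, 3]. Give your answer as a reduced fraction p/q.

a_0 = 11: 11/1
a_1 = 10: 111/10
a_2 = 3: 344/31
a_3 = 1: 455/41
a_4 = 3: 1709/154

1709/154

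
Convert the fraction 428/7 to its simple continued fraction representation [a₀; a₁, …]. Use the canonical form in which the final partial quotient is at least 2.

[61; 7]

Run the Euclidean algorithm, recording each quotient:
428 ÷ 7 → quotient 61, remainder 1
7 ÷ 1 → quotient 7, remainder 0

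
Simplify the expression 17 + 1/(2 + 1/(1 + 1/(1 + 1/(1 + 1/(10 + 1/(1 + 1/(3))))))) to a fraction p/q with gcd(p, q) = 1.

a_0 = 17: 17/1
a_1 = 2: 35/2
a_2 = 1: 52/3
a_3 = 1: 87/5
a_4 = 1: 139/8
a_5 = 10: 1477/85
a_6 = 1: 1616/93
a_7 = 3: 6325/364

6325/364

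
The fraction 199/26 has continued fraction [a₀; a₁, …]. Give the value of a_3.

1

199 ÷ 26 → quotient 7, remainder 17
26 ÷ 17 → quotient 1, remainder 9
17 ÷ 9 → quotient 1, remainder 8
9 ÷ 8 → quotient 1, remainder 1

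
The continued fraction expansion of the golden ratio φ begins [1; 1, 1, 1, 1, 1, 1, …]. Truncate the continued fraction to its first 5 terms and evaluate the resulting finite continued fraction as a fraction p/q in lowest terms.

8/5

a_0 = 1: 1/1
a_1 = 1: 2/1
a_2 = 1: 3/2
a_3 = 1: 5/3
a_4 = 1: 8/5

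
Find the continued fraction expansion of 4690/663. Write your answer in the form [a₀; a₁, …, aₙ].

[7; 13, 1, 1, 7, 1, 2]

⌊4690/663⌋ = 7, remainder 49
⌊663/49⌋ = 13, remainder 26
⌊49/26⌋ = 1, remainder 23
⌊26/23⌋ = 1, remainder 3
⌊23/3⌋ = 7, remainder 2
⌊3/2⌋ = 1, remainder 1
⌊2/1⌋ = 2, remainder 0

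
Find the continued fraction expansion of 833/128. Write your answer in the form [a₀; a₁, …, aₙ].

833 = 6·128 + 65, so a_0 = 6
128 = 1·65 + 63, so a_1 = 1
65 = 1·63 + 2, so a_2 = 1
63 = 31·2 + 1, so a_3 = 31
2 = 2·1 + 0, so a_4 = 2

[6; 1, 1, 31, 2]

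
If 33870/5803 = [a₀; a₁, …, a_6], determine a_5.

Run the Euclidean algorithm, recording each quotient:
33870 ÷ 5803 → quotient 5, remainder 4855
5803 ÷ 4855 → quotient 1, remainder 948
4855 ÷ 948 → quotient 5, remainder 115
948 ÷ 115 → quotient 8, remainder 28
115 ÷ 28 → quotient 4, remainder 3
28 ÷ 3 → quotient 9, remainder 1

9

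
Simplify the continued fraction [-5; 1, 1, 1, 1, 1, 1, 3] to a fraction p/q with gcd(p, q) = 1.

Starting at the tail and folding back:
Start with 3.
1 + 1/(3/1) = 1 + 1/3 = 4/3
1 + 1/(4/3) = 1 + 3/4 = 7/4
1 + 1/(7/4) = 1 + 4/7 = 11/7
1 + 1/(11/7) = 1 + 7/11 = 18/11
1 + 1/(18/11) = 1 + 11/18 = 29/18
1 + 1/(29/18) = 1 + 18/29 = 47/29
-5 + 1/(47/29) = -5 + 29/47 = -206/47

-206/47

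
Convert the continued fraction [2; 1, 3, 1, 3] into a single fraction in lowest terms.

a_0 = 2: 2/1
a_1 = 1: 3/1
a_2 = 3: 11/4
a_3 = 1: 14/5
a_4 = 3: 53/19

53/19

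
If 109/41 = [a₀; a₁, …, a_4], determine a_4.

Run the Euclidean algorithm, recording each quotient:
⌊109/41⌋ = 2, remainder 27
⌊41/27⌋ = 1, remainder 14
⌊27/14⌋ = 1, remainder 13
⌊14/13⌋ = 1, remainder 1
⌊13/1⌋ = 13, remainder 0

13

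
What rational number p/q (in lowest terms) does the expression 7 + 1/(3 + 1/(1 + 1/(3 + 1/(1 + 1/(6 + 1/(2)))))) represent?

Start with 2.
6 + 1/(2/1) = 6 + 1/2 = 13/2
1 + 1/(13/2) = 1 + 2/13 = 15/13
3 + 1/(15/13) = 3 + 13/15 = 58/15
1 + 1/(58/15) = 1 + 15/58 = 73/58
3 + 1/(73/58) = 3 + 58/73 = 277/73
7 + 1/(277/73) = 7 + 73/277 = 2012/277

2012/277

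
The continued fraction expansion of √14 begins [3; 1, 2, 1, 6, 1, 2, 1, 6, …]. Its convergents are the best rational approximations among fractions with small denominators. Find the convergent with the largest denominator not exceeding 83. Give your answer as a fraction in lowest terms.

List convergents until the denominator exceeds the bound:
a_0 = 3: 3/1  (≤ bound)
a_1 = 1: 4/1  (≤ bound)
a_2 = 2: 11/3  (≤ bound)
a_3 = 1: 15/4  (≤ bound)
a_4 = 6: 101/27  (≤ bound)
a_5 = 1: 116/31  (≤ bound)
a_6 = 2: 333/89  (> 83, stop)

116/31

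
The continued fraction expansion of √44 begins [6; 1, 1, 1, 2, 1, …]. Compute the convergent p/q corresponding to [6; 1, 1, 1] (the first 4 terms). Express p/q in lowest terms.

20/3

a_0 = 6: 6/1
a_1 = 1: 7/1
a_2 = 1: 13/2
a_3 = 1: 20/3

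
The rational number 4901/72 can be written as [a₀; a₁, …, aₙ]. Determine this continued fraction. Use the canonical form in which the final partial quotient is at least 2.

[68; 14, 2, 2]

4901 = 68·72 + 5, so a_0 = 68
72 = 14·5 + 2, so a_1 = 14
5 = 2·2 + 1, so a_2 = 2
2 = 2·1 + 0, so a_3 = 2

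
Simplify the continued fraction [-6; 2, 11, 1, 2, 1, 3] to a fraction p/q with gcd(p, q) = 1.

-2026/367

a_0 = -6: -6/1
a_1 = 2: -11/2
a_2 = 11: -127/23
a_3 = 1: -138/25
a_4 = 2: -403/73
a_5 = 1: -541/98
a_6 = 3: -2026/367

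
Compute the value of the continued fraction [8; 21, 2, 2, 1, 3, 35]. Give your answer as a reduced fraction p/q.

Compute successive convergents:
a_0 = 8: 8/1
a_1 = 21: 169/21
a_2 = 2: 346/43
a_3 = 2: 861/107
a_4 = 1: 1207/150
a_5 = 3: 4482/557
a_6 = 35: 158077/19645

158077/19645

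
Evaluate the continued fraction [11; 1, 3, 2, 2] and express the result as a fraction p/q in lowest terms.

a_0 = 11: 11/1
a_1 = 1: 12/1
a_2 = 3: 47/4
a_3 = 2: 106/9
a_4 = 2: 259/22

259/22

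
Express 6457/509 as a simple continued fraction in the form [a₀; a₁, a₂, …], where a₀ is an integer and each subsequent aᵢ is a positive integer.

[12; 1, 2, 5, 1, 1, 14]

Apply division with remainder until the remainder is 0:
⌊6457/509⌋ = 12, remainder 349
⌊509/349⌋ = 1, remainder 160
⌊349/160⌋ = 2, remainder 29
⌊160/29⌋ = 5, remainder 15
⌊29/15⌋ = 1, remainder 14
⌊15/14⌋ = 1, remainder 1
⌊14/1⌋ = 14, remainder 0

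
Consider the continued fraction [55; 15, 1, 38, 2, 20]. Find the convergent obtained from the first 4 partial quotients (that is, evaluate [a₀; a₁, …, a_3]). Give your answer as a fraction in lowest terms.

34304/623

a_0 = 55: 55/1
a_1 = 15: 826/15
a_2 = 1: 881/16
a_3 = 38: 34304/623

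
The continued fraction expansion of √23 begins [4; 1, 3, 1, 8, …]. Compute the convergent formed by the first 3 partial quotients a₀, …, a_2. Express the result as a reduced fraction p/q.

Start with 3.
1 + 1/(3/1) = 1 + 1/3 = 4/3
4 + 1/(4/3) = 4 + 3/4 = 19/4

19/4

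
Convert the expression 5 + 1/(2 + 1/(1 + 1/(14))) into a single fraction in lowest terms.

235/44

a_0 = 5: 5/1
a_1 = 2: 11/2
a_2 = 1: 16/3
a_3 = 14: 235/44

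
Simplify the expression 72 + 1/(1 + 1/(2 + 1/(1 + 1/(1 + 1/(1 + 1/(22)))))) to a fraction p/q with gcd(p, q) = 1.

18109/249

Work from the innermost term outward:
Start with 22.
1 + 1/(22/1) = 1 + 1/22 = 23/22
1 + 1/(23/22) = 1 + 22/23 = 45/23
1 + 1/(45/23) = 1 + 23/45 = 68/45
2 + 1/(68/45) = 2 + 45/68 = 181/68
1 + 1/(181/68) = 1 + 68/181 = 249/181
72 + 1/(249/181) = 72 + 181/249 = 18109/249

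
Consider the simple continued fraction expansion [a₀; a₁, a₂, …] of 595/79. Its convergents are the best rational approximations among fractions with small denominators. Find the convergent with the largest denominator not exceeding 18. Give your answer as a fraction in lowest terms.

a_0 = 7: 7/1  (≤ bound)
a_1 = 1: 8/1  (≤ bound)
a_2 = 1: 15/2  (≤ bound)
a_3 = 7: 113/15  (≤ bound)
a_4 = 2: 241/32  (> 18, stop)

113/15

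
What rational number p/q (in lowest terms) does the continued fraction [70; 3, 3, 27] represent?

a_0 = 70: 70/1
a_1 = 3: 211/3
a_2 = 3: 703/10
a_3 = 27: 19192/273

19192/273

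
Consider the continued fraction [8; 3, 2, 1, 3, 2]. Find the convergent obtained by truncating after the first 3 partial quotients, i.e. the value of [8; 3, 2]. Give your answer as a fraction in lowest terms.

58/7

Build up convergents one term at a time:
a_0 = 8: 8/1
a_1 = 3: 25/3
a_2 = 2: 58/7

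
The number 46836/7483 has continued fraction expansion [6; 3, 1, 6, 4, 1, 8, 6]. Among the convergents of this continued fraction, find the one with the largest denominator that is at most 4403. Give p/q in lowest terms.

7661/1224

a_0 = 6: 6/1  (≤ bound)
a_1 = 3: 19/3  (≤ bound)
a_2 = 1: 25/4  (≤ bound)
a_3 = 6: 169/27  (≤ bound)
a_4 = 4: 701/112  (≤ bound)
a_5 = 1: 870/139  (≤ bound)
a_6 = 8: 7661/1224  (≤ bound)
a_7 = 6: 46836/7483  (> 4403, stop)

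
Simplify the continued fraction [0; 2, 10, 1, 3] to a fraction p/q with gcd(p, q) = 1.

Starting at the tail and folding back:
Start with 3.
1 + 1/(3/1) = 1 + 1/3 = 4/3
10 + 1/(4/3) = 10 + 3/4 = 43/4
2 + 1/(43/4) = 2 + 4/43 = 90/43
0 + 1/(90/43) = 0 + 43/90 = 43/90

43/90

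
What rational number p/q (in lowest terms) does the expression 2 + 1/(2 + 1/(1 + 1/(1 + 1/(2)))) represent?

a_0 = 2: 2/1
a_1 = 2: 5/2
a_2 = 1: 7/3
a_3 = 1: 12/5
a_4 = 2: 31/13

31/13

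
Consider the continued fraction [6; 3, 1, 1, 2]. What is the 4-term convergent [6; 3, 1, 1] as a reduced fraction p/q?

44/7

Use the convergent recurrence hₖ = aₖ·hₖ₋₁ + hₖ₋₂ (and likewise for the denominators kₖ):
a_0 = 6: 6/1
a_1 = 3: 19/3
a_2 = 1: 25/4
a_3 = 1: 44/7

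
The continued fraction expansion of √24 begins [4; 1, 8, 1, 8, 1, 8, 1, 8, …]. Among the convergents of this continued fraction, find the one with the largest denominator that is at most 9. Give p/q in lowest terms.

List convergents until the denominator exceeds the bound:
a_0 = 4: 4/1  (≤ bound)
a_1 = 1: 5/1  (≤ bound)
a_2 = 8: 44/9  (≤ bound)
a_3 = 1: 49/10  (> 9, stop)

44/9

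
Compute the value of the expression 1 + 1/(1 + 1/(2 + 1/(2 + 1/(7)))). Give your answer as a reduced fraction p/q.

Start with 7.
2 + 1/(7/1) = 2 + 1/7 = 15/7
2 + 1/(15/7) = 2 + 7/15 = 37/15
1 + 1/(37/15) = 1 + 15/37 = 52/37
1 + 1/(52/37) = 1 + 37/52 = 89/52

89/52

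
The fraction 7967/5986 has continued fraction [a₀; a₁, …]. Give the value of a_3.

Run the Euclidean algorithm, recording each quotient:
7967 = 1·5986 + 1981, so a_0 = 1
5986 = 3·1981 + 43, so a_1 = 3
1981 = 46·43 + 3, so a_2 = 46
43 = 14·3 + 1, so a_3 = 14

14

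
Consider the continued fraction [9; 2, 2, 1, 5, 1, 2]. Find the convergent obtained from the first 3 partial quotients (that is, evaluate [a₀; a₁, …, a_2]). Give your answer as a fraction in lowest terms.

47/5

Start with 2.
2 + 1/(2/1) = 2 + 1/2 = 5/2
9 + 1/(5/2) = 9 + 2/5 = 47/5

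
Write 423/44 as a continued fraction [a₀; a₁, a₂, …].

[9; 1, 1, 1, 1, 2, 3]

423 ÷ 44 → quotient 9, remainder 27
44 ÷ 27 → quotient 1, remainder 17
27 ÷ 17 → quotient 1, remainder 10
17 ÷ 10 → quotient 1, remainder 7
10 ÷ 7 → quotient 1, remainder 3
7 ÷ 3 → quotient 2, remainder 1
3 ÷ 1 → quotient 3, remainder 0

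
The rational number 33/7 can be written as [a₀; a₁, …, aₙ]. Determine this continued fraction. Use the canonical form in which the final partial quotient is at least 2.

[4; 1, 2, 2]

Run the Euclidean algorithm, recording each quotient:
33 = 4·7 + 5, so a_0 = 4
7 = 1·5 + 2, so a_1 = 1
5 = 2·2 + 1, so a_2 = 2
2 = 2·1 + 0, so a_3 = 2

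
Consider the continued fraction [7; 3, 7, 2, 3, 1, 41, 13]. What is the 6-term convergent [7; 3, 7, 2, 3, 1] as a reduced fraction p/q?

Collapse the nested fraction from the inside out:
Start with 1.
3 + 1/(1/1) = 3 + 1/1 = 4/1
2 + 1/(4/1) = 2 + 1/4 = 9/4
7 + 1/(9/4) = 7 + 4/9 = 67/9
3 + 1/(67/9) = 3 + 9/67 = 210/67
7 + 1/(210/67) = 7 + 67/210 = 1537/210

1537/210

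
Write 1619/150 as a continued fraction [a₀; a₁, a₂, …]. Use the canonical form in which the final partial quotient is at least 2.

1619 ÷ 150 → quotient 10, remainder 119
150 ÷ 119 → quotient 1, remainder 31
119 ÷ 31 → quotient 3, remainder 26
31 ÷ 26 → quotient 1, remainder 5
26 ÷ 5 → quotient 5, remainder 1
5 ÷ 1 → quotient 5, remainder 0

[10; 1, 3, 1, 5, 5]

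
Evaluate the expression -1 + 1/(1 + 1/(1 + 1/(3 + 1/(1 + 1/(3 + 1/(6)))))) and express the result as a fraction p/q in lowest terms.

-94/213

Collapse the nested fraction from the inside out:
Start with 6.
3 + 1/(6/1) = 3 + 1/6 = 19/6
1 + 1/(19/6) = 1 + 6/19 = 25/19
3 + 1/(25/19) = 3 + 19/25 = 94/25
1 + 1/(94/25) = 1 + 25/94 = 119/94
1 + 1/(119/94) = 1 + 94/119 = 213/119
-1 + 1/(213/119) = -1 + 119/213 = -94/213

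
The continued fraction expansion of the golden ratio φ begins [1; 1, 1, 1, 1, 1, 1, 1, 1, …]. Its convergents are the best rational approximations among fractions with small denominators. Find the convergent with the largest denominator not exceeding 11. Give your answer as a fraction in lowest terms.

a_0 = 1: 1/1  (≤ bound)
a_1 = 1: 2/1  (≤ bound)
a_2 = 1: 3/2  (≤ bound)
a_3 = 1: 5/3  (≤ bound)
a_4 = 1: 8/5  (≤ bound)
a_5 = 1: 13/8  (≤ bound)
a_6 = 1: 21/13  (> 11, stop)

13/8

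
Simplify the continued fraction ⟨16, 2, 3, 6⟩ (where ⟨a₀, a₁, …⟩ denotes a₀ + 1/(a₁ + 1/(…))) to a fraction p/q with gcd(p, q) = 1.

723/44

Start with 6.
3 + 1/(6/1) = 3 + 1/6 = 19/6
2 + 1/(19/6) = 2 + 6/19 = 44/19
16 + 1/(44/19) = 16 + 19/44 = 723/44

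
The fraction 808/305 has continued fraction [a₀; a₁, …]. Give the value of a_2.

Repeatedly divide and take the remainder:
⌊808/305⌋ = 2, remainder 198
⌊305/198⌋ = 1, remainder 107
⌊198/107⌋ = 1, remainder 91

1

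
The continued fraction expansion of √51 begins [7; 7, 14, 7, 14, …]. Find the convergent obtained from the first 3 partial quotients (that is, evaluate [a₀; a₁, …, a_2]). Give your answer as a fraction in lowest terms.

a_0 = 7: 7/1
a_1 = 7: 50/7
a_2 = 14: 707/99

707/99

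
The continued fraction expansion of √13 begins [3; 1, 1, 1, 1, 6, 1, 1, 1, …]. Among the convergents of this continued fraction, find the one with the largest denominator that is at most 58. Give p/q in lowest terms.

List convergents until the denominator exceeds the bound:
a_0 = 3: 3/1  (≤ bound)
a_1 = 1: 4/1  (≤ bound)
a_2 = 1: 7/2  (≤ bound)
a_3 = 1: 11/3  (≤ bound)
a_4 = 1: 18/5  (≤ bound)
a_5 = 6: 119/33  (≤ bound)
a_6 = 1: 137/38  (≤ bound)
a_7 = 1: 256/71  (> 58, stop)

137/38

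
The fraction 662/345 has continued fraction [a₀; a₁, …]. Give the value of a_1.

1

Apply division with remainder until the remainder is 0:
662 ÷ 345 → quotient 1, remainder 317
345 ÷ 317 → quotient 1, remainder 28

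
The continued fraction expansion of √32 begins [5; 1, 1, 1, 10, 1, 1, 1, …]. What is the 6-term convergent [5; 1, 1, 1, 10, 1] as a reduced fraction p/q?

198/35

Start with 1.
10 + 1/(1/1) = 10 + 1/1 = 11/1
1 + 1/(11/1) = 1 + 1/11 = 12/11
1 + 1/(12/11) = 1 + 11/12 = 23/12
1 + 1/(23/12) = 1 + 12/23 = 35/23
5 + 1/(35/23) = 5 + 23/35 = 198/35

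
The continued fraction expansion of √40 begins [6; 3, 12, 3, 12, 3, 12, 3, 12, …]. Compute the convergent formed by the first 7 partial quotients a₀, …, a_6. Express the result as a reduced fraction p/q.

337434/53353

a_0 = 6: 6/1
a_1 = 3: 19/3
a_2 = 12: 234/37
a_3 = 3: 721/114
a_4 = 12: 8886/1405
a_5 = 3: 27379/4329
a_6 = 12: 337434/53353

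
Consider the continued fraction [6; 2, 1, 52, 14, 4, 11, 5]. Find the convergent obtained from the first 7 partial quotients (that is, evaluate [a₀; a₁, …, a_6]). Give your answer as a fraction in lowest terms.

642496/101413

Start with 11.
4 + 1/(11/1) = 4 + 1/11 = 45/11
14 + 1/(45/11) = 14 + 11/45 = 641/45
52 + 1/(641/45) = 52 + 45/641 = 33377/641
1 + 1/(33377/641) = 1 + 641/33377 = 34018/33377
2 + 1/(34018/33377) = 2 + 33377/34018 = 101413/34018
6 + 1/(101413/34018) = 6 + 34018/101413 = 642496/101413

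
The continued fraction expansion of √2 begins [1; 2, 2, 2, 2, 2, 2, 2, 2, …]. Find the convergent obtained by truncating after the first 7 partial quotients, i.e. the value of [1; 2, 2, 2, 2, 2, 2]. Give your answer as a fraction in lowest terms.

Compute successive convergents:
a_0 = 1: 1/1
a_1 = 2: 3/2
a_2 = 2: 7/5
a_3 = 2: 17/12
a_4 = 2: 41/29
a_5 = 2: 99/70
a_6 = 2: 239/169

239/169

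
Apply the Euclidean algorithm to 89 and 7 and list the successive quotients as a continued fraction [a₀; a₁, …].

[12; 1, 2, 2]

Apply division with remainder until the remainder is 0:
89 = 12·7 + 5, so a_0 = 12
7 = 1·5 + 2, so a_1 = 1
5 = 2·2 + 1, so a_2 = 2
2 = 2·1 + 0, so a_3 = 2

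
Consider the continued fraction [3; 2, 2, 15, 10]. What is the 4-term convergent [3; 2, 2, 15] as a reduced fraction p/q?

262/77

Collapse the nested fraction from the inside out:
Start with 15.
2 + 1/(15/1) = 2 + 1/15 = 31/15
2 + 1/(31/15) = 2 + 15/31 = 77/31
3 + 1/(77/31) = 3 + 31/77 = 262/77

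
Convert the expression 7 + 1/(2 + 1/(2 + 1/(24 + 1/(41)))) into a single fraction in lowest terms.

37060/5007

Collapse the nested fraction from the inside out:
Start with 41.
24 + 1/(41/1) = 24 + 1/41 = 985/41
2 + 1/(985/41) = 2 + 41/985 = 2011/985
2 + 1/(2011/985) = 2 + 985/2011 = 5007/2011
7 + 1/(5007/2011) = 7 + 2011/5007 = 37060/5007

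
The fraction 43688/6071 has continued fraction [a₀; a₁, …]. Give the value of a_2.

⌊43688/6071⌋ = 7, remainder 1191
⌊6071/1191⌋ = 5, remainder 116
⌊1191/116⌋ = 10, remainder 31

10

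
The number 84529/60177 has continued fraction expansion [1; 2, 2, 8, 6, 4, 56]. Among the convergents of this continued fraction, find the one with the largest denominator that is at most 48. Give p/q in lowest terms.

List convergents until the denominator exceeds the bound:
a_0 = 1: 1/1  (≤ bound)
a_1 = 2: 3/2  (≤ bound)
a_2 = 2: 7/5  (≤ bound)
a_3 = 8: 59/42  (≤ bound)
a_4 = 6: 361/257  (> 48, stop)

59/42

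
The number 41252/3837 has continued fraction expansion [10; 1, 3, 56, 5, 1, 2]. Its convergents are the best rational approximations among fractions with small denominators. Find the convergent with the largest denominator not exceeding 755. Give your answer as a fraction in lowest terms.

a_0 = 10: 10/1  (≤ bound)
a_1 = 1: 11/1  (≤ bound)
a_2 = 3: 43/4  (≤ bound)
a_3 = 56: 2419/225  (≤ bound)
a_4 = 5: 12138/1129  (> 755, stop)

2419/225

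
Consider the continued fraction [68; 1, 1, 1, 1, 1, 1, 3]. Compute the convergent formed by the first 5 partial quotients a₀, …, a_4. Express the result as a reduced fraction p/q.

343/5

Compute successive convergents:
a_0 = 68: 68/1
a_1 = 1: 69/1
a_2 = 1: 137/2
a_3 = 1: 206/3
a_4 = 1: 343/5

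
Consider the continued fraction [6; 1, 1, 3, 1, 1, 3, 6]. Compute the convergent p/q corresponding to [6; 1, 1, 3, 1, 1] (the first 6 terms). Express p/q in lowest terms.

105/16

Build up convergents one term at a time:
a_0 = 6: 6/1
a_1 = 1: 7/1
a_2 = 1: 13/2
a_3 = 3: 46/7
a_4 = 1: 59/9
a_5 = 1: 105/16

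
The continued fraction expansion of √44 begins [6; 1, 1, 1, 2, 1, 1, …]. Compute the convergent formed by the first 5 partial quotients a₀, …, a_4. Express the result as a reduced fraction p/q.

Start with 2.
1 + 1/(2/1) = 1 + 1/2 = 3/2
1 + 1/(3/2) = 1 + 2/3 = 5/3
1 + 1/(5/3) = 1 + 3/5 = 8/5
6 + 1/(8/5) = 6 + 5/8 = 53/8

53/8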